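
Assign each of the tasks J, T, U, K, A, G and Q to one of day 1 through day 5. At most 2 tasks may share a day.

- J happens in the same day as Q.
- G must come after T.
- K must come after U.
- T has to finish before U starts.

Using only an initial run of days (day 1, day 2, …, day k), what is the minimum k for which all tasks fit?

The precedence chain requires at least 3 distinct days.
With at most 2 per day and 7 tasks, at least 4 days are needed.
4 works (last occupied day: day 4): for example K=day 3; Q=day 4; G=day 2; U=day 2; J=day 4; A=day 1; T=day 1.

4 days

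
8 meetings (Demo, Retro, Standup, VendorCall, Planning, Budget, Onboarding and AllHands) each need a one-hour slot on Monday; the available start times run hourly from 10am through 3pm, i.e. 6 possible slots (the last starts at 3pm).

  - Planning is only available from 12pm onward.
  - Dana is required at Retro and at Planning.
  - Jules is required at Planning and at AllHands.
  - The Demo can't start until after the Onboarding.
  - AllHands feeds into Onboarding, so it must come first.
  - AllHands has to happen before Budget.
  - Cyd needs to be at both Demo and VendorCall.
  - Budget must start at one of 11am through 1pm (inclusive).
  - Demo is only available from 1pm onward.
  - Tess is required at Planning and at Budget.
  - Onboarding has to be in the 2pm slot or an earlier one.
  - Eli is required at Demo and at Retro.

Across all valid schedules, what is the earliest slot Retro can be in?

10am

Retro at 10am is achievable: Retro -> 10am, Planning -> 12pm, VendorCall -> 10am, AllHands -> 10am, Onboarding -> 11am, Standup -> 10am, Demo -> 1pm, Budget -> 11am.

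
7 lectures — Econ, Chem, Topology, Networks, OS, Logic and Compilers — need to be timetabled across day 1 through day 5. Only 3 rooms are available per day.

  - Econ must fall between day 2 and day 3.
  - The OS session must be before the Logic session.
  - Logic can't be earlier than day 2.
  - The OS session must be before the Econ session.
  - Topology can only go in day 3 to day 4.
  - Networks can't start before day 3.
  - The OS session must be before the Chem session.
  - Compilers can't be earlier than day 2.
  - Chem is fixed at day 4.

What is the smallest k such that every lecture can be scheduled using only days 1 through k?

The precedence chain requires at least 2 distinct days.
With at most 3 per day and 7 lectures, at least 3 days are needed.
Chem can't be placed before day 4, so the schedule must run through at least day 4.
4 works (last occupied day: day 4): for example OS=day 1, Networks=day 3, Compilers=day 2, Econ=day 2, Chem=day 4, Logic=day 2, Topology=day 3.

4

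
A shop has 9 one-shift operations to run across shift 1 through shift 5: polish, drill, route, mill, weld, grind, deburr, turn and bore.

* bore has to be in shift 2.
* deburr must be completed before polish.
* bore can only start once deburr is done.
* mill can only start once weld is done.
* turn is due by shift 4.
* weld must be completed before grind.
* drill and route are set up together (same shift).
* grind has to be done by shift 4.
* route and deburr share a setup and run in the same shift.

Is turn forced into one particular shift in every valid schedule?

turn can be shift 1 (e.g. drill -> shift 1, bore -> shift 2, turn -> shift 1, polish -> shift 2, grind -> shift 2, mill -> shift 2, weld -> shift 1, route -> shift 1, deburr -> shift 1) or shift 2 (e.g. turn in shift 2, bore in shift 2, route in shift 1, mill in shift 2, polish in shift 2, grind in shift 2, drill in shift 1, deburr in shift 1, weld in shift 1).

No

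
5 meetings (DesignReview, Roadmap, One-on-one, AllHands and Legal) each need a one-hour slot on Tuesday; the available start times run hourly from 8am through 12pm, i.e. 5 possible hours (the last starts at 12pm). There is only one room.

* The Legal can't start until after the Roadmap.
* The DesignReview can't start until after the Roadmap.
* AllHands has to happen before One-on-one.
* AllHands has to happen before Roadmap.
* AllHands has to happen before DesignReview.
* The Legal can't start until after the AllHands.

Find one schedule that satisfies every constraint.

One-on-one in 12pm, DesignReview in 10am, Legal in 11am, Roadmap in 9am, AllHands in 8am

Checking: AllHands(8am) before DesignReview(10am); Roadmap(9am) before Legal(11am); AllHands(8am) before Roadmap(9am); AllHands(8am) before Legal(11am); AllHands(8am) before One-on-one(12pm); Roadmap(9am) before DesignReview(10am); max 1 per hour (cap 1).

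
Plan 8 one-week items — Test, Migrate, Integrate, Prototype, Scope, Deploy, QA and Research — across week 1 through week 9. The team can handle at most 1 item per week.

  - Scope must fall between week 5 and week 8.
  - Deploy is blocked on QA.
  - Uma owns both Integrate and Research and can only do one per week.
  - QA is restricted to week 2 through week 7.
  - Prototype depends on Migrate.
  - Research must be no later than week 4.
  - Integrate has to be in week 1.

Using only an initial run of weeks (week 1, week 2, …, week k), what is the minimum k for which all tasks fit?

The precedence chain requires at least 2 distinct weeks.
With at most 1 per week and 8 tasks, at least 8 weeks are needed.
Scope can't be placed before week 5, so the schedule must run through at least week 5.
8 works (last occupied week: week 8): for example QA in week 3; Scope in week 5; Integrate in week 1; Prototype in week 6; Research in week 2; Test in week 8; Deploy in week 7; Migrate in week 4.

8 weeks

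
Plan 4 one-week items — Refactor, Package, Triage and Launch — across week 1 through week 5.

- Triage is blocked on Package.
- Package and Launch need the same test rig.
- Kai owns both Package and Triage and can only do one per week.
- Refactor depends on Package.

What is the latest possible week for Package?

week 4

Downstream work caps Package at week 4.
Package at week 4 is achievable: Package in week 4; Launch in week 1; Refactor in week 5; Triage in week 5.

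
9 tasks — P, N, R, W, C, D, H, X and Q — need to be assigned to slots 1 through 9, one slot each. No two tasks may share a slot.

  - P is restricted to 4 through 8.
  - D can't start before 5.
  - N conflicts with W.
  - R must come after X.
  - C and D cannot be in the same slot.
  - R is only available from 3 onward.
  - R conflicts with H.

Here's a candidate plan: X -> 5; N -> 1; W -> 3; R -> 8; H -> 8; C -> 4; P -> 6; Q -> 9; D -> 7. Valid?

Invalid. R conflicts with H.

R is only available from 3 onward — holds.
R conflicts with H — violated.
R must come after X — holds.
P is restricted to 4 through 8 — holds.
No two tasks may share a slot — violated.
C and D cannot be in the same slot — holds.
N conflicts with W — holds.
D can't start before 5 — holds.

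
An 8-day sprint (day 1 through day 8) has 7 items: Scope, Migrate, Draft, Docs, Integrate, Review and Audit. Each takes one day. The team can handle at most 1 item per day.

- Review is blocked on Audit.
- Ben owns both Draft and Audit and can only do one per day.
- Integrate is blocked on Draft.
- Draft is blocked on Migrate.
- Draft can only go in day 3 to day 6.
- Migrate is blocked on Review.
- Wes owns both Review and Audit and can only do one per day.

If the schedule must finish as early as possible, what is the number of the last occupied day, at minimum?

7

The precedence chain requires at least 5 distinct days.
With at most 1 per day and 7 work items, at least 7 days are needed.
7 works (last occupied day: day 7): for example Audit=day 1, Draft=day 4, Migrate=day 3, Scope=day 6, Docs=day 7, Review=day 2, Integrate=day 5.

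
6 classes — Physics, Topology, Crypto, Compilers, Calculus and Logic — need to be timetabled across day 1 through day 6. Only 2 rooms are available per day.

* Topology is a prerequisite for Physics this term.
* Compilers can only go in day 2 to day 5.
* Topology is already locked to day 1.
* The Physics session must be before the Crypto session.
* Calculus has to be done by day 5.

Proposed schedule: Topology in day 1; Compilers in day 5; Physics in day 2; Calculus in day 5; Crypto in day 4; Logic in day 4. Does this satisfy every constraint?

Yes

The Physics session must be before the Crypto session — holds.
Topology is a prerequisite for Physics this term — holds.
Topology is already locked to day 1 — holds.
Only 2 rooms are available per day — holds.
Compilers can only go in day 2 to day 5 — holds.
Calculus has to be done by day 5 — holds.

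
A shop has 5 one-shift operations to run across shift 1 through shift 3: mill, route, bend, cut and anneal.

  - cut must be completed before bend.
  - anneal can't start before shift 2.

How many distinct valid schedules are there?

Splitting on mill: it can be shift 1 (18), shift 2 (18), shift 3 (18). Listing each branch's schedules as (route, bend, cut, anneal) by shift number:
mill=shift 1: (1,2,1,2) (1,2,1,3) (1,3,1,2) (1,3,1,3) (1,3,2,2) (1,3,2,3) (2,2,1,2) (2,2,1,3) (2,3,1,2) (2,3,1,3) (2,3,2,2) (2,3,2,3) (3,2,1,2) (3,2,1,3) (3,3,1,2) (3,3,1,3) (3,3,2,2) (3,3,2,3) — 18.
mill=shift 2: (1,2,1,2) (1,2,1,3) (1,3,1,2) (1,3,1,3) (1,3,2,2) (1,3,2,3) (2,2,1,2) (2,2,1,3) (2,3,1,2) (2,3,1,3) (2,3,2,2) (2,3,2,3) (3,2,1,2) (3,2,1,3) (3,3,1,2) (3,3,1,3) (3,3,2,2) (3,3,2,3) — 18.
mill=shift 3: (1,2,1,2) (1,2,1,3) (1,3,1,2) (1,3,1,3) (1,3,2,2) (1,3,2,3) (2,2,1,2) (2,2,1,3) (2,3,1,2) (2,3,1,3) (2,3,2,2) (2,3,2,3) (3,2,1,2) (3,2,1,3) (3,3,1,2) (3,3,1,3) (3,3,2,2) (3,3,2,3) — 18.
Summing: 18 + 18 + 18 = 54.

54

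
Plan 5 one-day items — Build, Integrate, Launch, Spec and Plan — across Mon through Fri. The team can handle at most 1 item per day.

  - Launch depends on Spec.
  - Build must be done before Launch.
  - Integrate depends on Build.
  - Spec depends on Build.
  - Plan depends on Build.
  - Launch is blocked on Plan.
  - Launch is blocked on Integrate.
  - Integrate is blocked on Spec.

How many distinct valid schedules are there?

Enumerating: Plan=Thu, Spec=Tue, Build=Mon, Integrate=Wed, Launch=Fri | Launch -> Fri; Spec -> Tue; Build -> Mon; Integrate -> Thu; Plan -> Wed | Launch -> Fri, Plan -> Tue, Integrate -> Thu, Spec -> Wed, Build -> Mon.

3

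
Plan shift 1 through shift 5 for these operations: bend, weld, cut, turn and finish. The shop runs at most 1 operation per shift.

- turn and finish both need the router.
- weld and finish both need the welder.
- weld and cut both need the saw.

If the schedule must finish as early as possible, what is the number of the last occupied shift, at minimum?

With at most 1 per shift and 5 operations, at least 5 shifts are needed.
5 works (last occupied shift: shift 5): for example weld -> shift 2, turn -> shift 4, bend -> shift 1, finish -> shift 5, cut -> shift 3.

5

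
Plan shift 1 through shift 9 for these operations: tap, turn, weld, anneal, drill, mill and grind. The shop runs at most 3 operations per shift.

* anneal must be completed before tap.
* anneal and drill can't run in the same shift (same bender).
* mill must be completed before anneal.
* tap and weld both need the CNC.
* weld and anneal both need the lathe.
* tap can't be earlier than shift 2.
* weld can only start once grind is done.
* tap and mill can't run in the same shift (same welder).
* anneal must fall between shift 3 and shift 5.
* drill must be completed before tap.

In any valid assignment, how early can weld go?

shift 2

Precedence pushes weld to at least shift 2.
weld at shift 2 is achievable: mill in shift 1; drill in shift 1; tap in shift 4; anneal in shift 3; grind in shift 1; turn in shift 2; weld in shift 2.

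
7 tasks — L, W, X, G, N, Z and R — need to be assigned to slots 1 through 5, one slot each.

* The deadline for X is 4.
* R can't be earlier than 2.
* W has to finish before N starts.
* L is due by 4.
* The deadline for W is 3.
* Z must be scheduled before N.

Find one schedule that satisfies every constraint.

N=2, X=1, W=1, L=1, R=2, Z=1, G=1

Checking: Z(1) before N(2); W(1) before N(2); R=2 in [2,5]; X=1 in [1,4]; L=1 in [1,4]; W=1 in [1,3].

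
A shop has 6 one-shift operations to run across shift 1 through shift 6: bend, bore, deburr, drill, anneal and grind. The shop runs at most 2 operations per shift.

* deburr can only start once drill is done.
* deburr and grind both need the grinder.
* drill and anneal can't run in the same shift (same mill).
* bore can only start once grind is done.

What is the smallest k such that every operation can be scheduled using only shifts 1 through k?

3 shifts

The precedence chain requires at least 2 distinct shifts.
With at most 2 per shift and 6 operations, at least 3 shifts are needed.
3 works (last occupied shift: shift 3): for example deburr -> shift 2; bore -> shift 2; grind -> shift 1; anneal -> shift 3; bend -> shift 3; drill -> shift 1.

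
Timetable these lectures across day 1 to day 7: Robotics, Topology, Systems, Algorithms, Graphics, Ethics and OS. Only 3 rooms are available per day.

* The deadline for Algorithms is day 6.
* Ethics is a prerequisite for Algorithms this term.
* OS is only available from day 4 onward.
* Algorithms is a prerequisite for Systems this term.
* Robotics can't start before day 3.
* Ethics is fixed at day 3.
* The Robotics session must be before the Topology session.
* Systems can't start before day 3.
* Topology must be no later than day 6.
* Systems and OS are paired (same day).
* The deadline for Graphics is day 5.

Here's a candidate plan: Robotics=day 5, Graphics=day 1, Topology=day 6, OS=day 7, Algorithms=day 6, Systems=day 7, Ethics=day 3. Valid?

Yes, all constraints hold

Ethics is fixed at day 3 — holds.
Topology must be no later than day 6 — holds.
Algorithms is a prerequisite for Systems this term — holds.
OS is only available from day 4 onward — holds.
Robotics can't start before day 3 — holds.
Systems can't start before day 3 — holds.
The deadline for Algorithms is day 6 — holds.
The Robotics session must be before the Topology session — holds.
Ethics is a prerequisite for Algorithms this term — holds.
Systems and OS are paired (same day) — holds.
The deadline for Graphics is day 5 — holds.
Only 3 rooms are available per day — holds.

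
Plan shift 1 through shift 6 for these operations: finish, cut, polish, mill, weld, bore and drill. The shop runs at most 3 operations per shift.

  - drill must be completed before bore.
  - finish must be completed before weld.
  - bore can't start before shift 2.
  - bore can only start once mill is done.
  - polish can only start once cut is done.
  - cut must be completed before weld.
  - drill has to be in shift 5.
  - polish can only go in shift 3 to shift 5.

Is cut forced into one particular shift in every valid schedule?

No

cut can be shift 1 (e.g. finish=shift 1; mill=shift 1; bore=shift 6; drill=shift 5; polish=shift 3; cut=shift 1; weld=shift 2) or shift 2 (e.g. polish in shift 3, weld in shift 3, cut in shift 2, finish in shift 1, bore in shift 6, mill in shift 1, drill in shift 5).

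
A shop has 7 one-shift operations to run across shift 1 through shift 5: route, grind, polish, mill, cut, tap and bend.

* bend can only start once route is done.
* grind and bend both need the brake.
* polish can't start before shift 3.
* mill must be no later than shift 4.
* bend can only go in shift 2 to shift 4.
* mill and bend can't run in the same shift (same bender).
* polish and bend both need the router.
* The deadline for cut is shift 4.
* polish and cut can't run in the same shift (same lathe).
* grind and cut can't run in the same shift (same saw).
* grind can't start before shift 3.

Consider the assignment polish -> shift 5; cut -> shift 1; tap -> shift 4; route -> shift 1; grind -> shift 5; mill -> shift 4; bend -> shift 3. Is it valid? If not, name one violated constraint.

Yes

grind and cut can't run in the same shift (same saw) — holds.
polish and bend both need the router — holds.
polish and cut can't run in the same shift (same lathe) — holds.
grind can't start before shift 3 — holds.
polish can't start before shift 3 — holds.
bend can only go in shift 2 to shift 4 — holds.
mill and bend can't run in the same shift (same bender) — holds.
bend can only start once route is done — holds.
grind and bend both need the brake — holds.
mill must be no later than shift 4 — holds.
The deadline for cut is shift 4 — holds.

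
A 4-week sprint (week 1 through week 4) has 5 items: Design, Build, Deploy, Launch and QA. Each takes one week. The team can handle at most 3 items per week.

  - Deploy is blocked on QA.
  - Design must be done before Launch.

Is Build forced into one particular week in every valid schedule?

Build can be week 1 (e.g. Build -> week 1; Design -> week 1; Deploy -> week 2; Launch -> week 2; QA -> week 1) or week 2 (e.g. Deploy -> week 2, Build -> week 2, Launch -> week 2, Design -> week 1, QA -> week 1).

No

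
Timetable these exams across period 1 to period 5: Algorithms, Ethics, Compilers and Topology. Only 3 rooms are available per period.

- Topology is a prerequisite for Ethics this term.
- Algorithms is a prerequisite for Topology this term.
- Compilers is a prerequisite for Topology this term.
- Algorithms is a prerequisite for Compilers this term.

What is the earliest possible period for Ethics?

Precedence pushes Ethics to at least period 4.
Ethics at period 4 is achievable: Topology=period 3, Ethics=period 4, Compilers=period 2, Algorithms=period 1.

period 4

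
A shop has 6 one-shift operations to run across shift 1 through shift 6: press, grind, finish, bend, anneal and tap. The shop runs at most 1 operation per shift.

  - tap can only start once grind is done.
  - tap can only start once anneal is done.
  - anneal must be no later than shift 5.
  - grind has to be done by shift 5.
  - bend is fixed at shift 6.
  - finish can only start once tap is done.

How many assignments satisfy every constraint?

Splitting on press: it can be shift 1 (2), shift 2 (2), shift 3 (2), shift 4 (2), shift 5 (2). Listing each branch's schedules as (grind, finish, bend, anneal, tap) by shift number:
press=shift 1: (2,5,6,3,4) (3,5,6,2,4) — 2.
press=shift 2: (1,5,6,3,4) (3,5,6,1,4) — 2.
press=shift 3: (1,5,6,2,4) (2,5,6,1,4) — 2.
press=shift 4: (1,5,6,2,3) (2,5,6,1,3) — 2.
press=shift 5: (1,4,6,2,3) (2,4,6,1,3) — 2.
Summing: 2 + 2 + 2 + 2 + 2 = 10.

10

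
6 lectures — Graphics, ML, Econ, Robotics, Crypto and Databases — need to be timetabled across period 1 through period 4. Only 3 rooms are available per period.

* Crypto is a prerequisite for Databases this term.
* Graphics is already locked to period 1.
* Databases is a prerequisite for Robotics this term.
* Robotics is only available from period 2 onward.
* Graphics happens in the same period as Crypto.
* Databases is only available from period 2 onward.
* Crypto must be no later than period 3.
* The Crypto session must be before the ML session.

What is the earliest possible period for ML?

period 2

Precedence pushes ML to at least period 2.
ML at period 2 is achievable: ML in period 2; Econ in period 1; Crypto in period 1; Robotics in period 3; Databases in period 2; Graphics in period 1.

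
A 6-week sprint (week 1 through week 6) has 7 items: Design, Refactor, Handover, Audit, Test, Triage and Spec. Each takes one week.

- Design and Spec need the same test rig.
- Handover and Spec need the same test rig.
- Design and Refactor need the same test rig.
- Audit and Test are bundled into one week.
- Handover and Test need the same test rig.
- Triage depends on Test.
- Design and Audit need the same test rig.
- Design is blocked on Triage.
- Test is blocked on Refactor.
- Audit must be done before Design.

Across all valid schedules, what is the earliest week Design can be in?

week 4

Precedence pushes Design to at least week 4.
Design at week 4 is achievable: Refactor -> week 1, Test -> week 2, Audit -> week 2, Handover -> week 1, Design -> week 4, Spec -> week 2, Triage -> week 3.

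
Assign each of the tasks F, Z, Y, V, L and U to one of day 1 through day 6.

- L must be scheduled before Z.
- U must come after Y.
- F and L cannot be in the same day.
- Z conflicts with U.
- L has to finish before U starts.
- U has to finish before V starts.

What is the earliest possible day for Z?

day 2

Precedence pushes Z to at least day 2.
Z at day 2 is achievable: V=day 4; Z=day 2; Y=day 1; F=day 2; L=day 1; U=day 3.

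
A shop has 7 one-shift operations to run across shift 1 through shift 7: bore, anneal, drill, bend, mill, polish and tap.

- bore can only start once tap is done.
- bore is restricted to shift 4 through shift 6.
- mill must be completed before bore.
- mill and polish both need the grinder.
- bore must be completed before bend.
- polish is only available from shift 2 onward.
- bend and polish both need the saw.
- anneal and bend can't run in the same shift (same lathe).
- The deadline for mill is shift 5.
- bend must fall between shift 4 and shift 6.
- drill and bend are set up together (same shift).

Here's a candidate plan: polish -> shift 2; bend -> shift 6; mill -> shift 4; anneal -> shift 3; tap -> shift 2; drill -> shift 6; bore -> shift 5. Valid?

Valid

anneal and bend can't run in the same shift (same lathe) — holds.
bend must fall between shift 4 and shift 6 — holds.
bore can only start once tap is done — holds.
mill must be completed before bore — holds.
The deadline for mill is shift 5 — holds.
drill and bend are set up together (same shift) — holds.
bend and polish both need the saw — holds.
polish is only available from shift 2 onward — holds.
mill and polish both need the grinder — holds.
bore is restricted to shift 4 through shift 6 — holds.
bore must be completed before bend — holds.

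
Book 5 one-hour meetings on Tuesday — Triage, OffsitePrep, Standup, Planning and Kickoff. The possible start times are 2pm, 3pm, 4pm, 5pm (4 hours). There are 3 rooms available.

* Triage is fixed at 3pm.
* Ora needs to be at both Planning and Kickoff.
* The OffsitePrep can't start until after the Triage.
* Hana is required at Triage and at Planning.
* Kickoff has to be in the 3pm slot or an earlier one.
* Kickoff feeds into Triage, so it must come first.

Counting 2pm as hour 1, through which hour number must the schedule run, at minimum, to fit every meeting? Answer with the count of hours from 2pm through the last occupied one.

3

The precedence chain requires at least 3 distinct hours.
With at most 3 per hour and 5 meetings, at least 2 hours are needed.
3 works (last occupied hour: 4pm): for example OffsitePrep=4pm; Standup=2pm; Planning=4pm; Triage=3pm; Kickoff=2pm.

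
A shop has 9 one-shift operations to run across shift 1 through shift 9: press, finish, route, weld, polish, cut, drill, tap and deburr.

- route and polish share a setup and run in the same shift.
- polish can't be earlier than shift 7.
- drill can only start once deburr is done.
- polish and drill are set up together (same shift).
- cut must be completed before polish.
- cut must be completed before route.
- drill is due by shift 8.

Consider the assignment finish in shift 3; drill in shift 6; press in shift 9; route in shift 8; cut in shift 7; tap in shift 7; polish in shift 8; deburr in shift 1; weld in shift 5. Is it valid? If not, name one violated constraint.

Invalid. polish and drill are set up together (same shift).

cut must be completed before polish — holds.
cut must be completed before route — holds.
route and polish share a setup and run in the same shift — holds.
polish can't be earlier than shift 7 — holds.
polish and drill are set up together (same shift) — violated.
drill is due by shift 8 — holds.
drill can only start once deburr is done — holds.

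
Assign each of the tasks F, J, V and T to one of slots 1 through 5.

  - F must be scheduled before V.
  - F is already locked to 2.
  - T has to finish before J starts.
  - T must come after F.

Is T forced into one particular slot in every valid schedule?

No

T can be 3 (e.g. F -> 2, V -> 3, J -> 4, T -> 3) or 4 (e.g. V=3; F=2; T=4; J=5).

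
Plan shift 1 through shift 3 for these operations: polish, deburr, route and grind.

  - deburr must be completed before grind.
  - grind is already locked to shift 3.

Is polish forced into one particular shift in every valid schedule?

No

polish can be shift 1 (e.g. deburr in shift 1, polish in shift 1, grind in shift 3, route in shift 1) or shift 2 (e.g. polish=shift 2; route=shift 1; grind=shift 3; deburr=shift 1).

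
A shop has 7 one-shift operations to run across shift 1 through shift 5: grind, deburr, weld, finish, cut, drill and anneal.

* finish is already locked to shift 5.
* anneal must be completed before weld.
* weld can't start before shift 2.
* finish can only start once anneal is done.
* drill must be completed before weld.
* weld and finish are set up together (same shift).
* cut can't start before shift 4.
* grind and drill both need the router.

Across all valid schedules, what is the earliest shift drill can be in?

shift 1

Downstream work caps drill at shift 4.
drill at shift 1 is achievable: finish -> shift 5, cut -> shift 4, grind -> shift 2, weld -> shift 5, anneal -> shift 1, deburr -> shift 1, drill -> shift 1.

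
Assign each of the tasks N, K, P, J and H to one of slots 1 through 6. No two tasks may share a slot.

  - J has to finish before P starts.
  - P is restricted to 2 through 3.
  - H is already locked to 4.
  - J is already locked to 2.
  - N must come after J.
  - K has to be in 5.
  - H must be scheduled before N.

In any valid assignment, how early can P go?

P is available from 2; precedence pushes P to at least 3; P's own window allows nothing later than 3.
P at 3 is achievable: J=2, H=4, P=3, N=6, K=5.

3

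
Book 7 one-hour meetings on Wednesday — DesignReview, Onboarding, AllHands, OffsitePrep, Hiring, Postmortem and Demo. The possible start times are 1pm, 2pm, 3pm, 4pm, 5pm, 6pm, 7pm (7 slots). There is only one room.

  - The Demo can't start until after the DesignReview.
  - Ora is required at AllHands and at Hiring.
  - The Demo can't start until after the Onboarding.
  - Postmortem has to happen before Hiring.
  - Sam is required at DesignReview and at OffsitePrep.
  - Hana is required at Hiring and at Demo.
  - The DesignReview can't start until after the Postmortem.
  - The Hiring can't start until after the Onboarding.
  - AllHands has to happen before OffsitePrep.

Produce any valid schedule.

Demo -> 5pm; AllHands -> 6pm; Hiring -> 4pm; DesignReview -> 2pm; Onboarding -> 3pm; OffsitePrep -> 7pm; Postmortem -> 1pm

Checking: Postmortem(1pm) before DesignReview(2pm); Postmortem(1pm) before Hiring(4pm); Onboarding(3pm) before Demo(5pm); Onboarding(3pm) before Hiring(4pm); AllHands(6pm) before OffsitePrep(7pm); DesignReview(2pm) before Demo(5pm); AllHands(6pm) != Hiring(4pm); Hiring(4pm) != Demo(5pm); DesignReview(2pm) != OffsitePrep(7pm); max 1 per slot (cap 1).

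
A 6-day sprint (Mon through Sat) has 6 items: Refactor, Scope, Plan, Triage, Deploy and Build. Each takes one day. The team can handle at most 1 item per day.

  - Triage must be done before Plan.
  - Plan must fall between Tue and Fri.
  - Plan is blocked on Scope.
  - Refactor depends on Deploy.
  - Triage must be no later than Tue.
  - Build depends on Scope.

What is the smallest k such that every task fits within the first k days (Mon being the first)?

6 days

The precedence chain requires at least 2 distinct days.
With at most 1 per day and 6 tasks, at least 6 days are needed.
6 works (last occupied day: Sat): for example Plan=Wed, Deploy=Thu, Triage=Mon, Scope=Tue, Build=Sat, Refactor=Fri.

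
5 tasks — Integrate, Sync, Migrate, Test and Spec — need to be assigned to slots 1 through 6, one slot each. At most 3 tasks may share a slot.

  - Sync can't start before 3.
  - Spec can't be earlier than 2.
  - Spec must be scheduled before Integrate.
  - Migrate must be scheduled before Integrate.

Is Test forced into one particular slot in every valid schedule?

No

Test can be 1 (e.g. Integrate in 3; Test in 1; Spec in 2; Migrate in 1; Sync in 3) or 2 (e.g. Migrate in 1, Sync in 3, Test in 2, Integrate in 3, Spec in 2).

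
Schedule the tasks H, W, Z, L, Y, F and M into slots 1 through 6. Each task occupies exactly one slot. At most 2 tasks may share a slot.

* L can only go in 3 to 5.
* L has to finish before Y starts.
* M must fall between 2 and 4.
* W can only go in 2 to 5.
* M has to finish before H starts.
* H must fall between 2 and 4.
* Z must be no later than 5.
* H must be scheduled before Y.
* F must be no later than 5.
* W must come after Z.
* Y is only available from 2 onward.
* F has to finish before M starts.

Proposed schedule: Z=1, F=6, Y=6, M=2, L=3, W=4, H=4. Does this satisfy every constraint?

Invalid. F must be no later than 5.

M has to finish before H starts — holds.
F has to finish before M starts — violated.
M must fall between 2 and 4 — holds.
At most 2 tasks may share a slot — holds.
L has to finish before Y starts — holds.
H must fall between 2 and 4 — holds.
W can only go in 2 to 5 — holds.
W must come after Z — holds.
Y is only available from 2 onward — holds.
H must be scheduled before Y — holds.
Z must be no later than 5 — holds.
L can only go in 3 to 5 — holds.
F must be no later than 5 — violated.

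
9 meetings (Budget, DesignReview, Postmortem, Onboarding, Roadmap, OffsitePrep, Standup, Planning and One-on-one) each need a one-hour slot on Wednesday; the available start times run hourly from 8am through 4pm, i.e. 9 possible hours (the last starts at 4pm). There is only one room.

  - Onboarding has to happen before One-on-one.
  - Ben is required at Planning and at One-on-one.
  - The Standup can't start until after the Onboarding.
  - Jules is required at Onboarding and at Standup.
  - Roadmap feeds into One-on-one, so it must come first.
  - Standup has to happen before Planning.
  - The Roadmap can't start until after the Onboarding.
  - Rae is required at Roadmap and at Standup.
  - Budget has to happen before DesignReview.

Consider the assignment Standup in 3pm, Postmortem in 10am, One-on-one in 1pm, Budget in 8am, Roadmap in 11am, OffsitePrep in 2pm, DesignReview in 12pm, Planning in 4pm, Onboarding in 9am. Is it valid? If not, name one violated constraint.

Ben is required at Planning and at One-on-one — holds.
Budget has to happen before DesignReview — holds.
Rae is required at Roadmap and at Standup — holds.
The Standup can't start until after the Onboarding — holds.
There is only one room — holds.
The Roadmap can't start until after the Onboarding — holds.
Roadmap feeds into One-on-one, so it must come first — holds.
Jules is required at Onboarding and at Standup — holds.
Onboarding has to happen before One-on-one — holds.
Standup has to happen before Planning — holds.

Yes, all constraints hold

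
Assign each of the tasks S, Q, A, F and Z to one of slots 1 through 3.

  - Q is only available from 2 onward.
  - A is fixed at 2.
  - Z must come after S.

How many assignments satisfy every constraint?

Splitting on S: it can be 1 (12), 2 (6). Listing each branch's schedules as (Q, A, F, Z):
S=1: (2,2,1,2) (2,2,1,3) (2,2,2,2) (2,2,2,3) (2,2,3,2) (2,2,3,3) (3,2,1,2) (3,2,1,3) (3,2,2,2) (3,2,2,3) (3,2,3,2) (3,2,3,3) — 12.
S=2: (2,2,1,3) (2,2,2,3) (2,2,3,3) (3,2,1,3) (3,2,2,3) (3,2,3,3) — 6.
Summing: 12 + 6 = 18.

18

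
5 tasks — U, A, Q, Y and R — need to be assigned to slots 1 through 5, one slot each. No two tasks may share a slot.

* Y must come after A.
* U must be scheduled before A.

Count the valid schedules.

Splitting on U: it can be 1 (12), 2 (6), 3 (2). Listing each branch's schedules as (A, Q, Y, R):
U=1: (2,3,4,5) (2,3,5,4) (2,4,3,5) (2,4,5,3) (2,5,3,4) (2,5,4,3) (3,2,4,5) (3,2,5,4) (3,4,5,2) (3,5,4,2) (4,2,5,3) (4,3,5,2) — 12.
U=2: (3,1,4,5) (3,1,5,4) (3,4,5,1) (3,5,4,1) (4,1,5,3) (4,3,5,1) — 6.
U=3: (4,1,5,2) (4,2,5,1) — 2.
Summing: 12 + 6 + 2 = 20.

20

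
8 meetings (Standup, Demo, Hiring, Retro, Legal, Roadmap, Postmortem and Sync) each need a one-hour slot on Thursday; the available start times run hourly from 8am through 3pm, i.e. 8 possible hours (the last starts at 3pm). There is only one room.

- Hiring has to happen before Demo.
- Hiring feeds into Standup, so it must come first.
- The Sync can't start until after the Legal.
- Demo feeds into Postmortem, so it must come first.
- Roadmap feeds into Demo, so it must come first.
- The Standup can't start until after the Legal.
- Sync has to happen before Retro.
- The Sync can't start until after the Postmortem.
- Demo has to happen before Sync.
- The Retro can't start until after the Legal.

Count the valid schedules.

46

Splitting on Demo: it can be 10am (14), 11am (24), 12pm (8). Listing each branch's schedules as (Standup, Hiring, Retro, Legal, Roadmap, Postmortem, Sync):
Demo=10am: (12pm,8am,3pm,11am,9am,1pm,2pm) (12pm,9am,3pm,11am,8am,1pm,2pm) (1pm,8am,3pm,11am,9am,12pm,2pm) (1pm,8am,3pm,12pm,9am,11am,2pm) (1pm,9am,3pm,11am,8am,12pm,2pm) (1pm,9am,3pm,12pm,8am,11am,2pm) (2pm,8am,3pm,11am,9am,12pm,1pm) (2pm,8am,3pm,12pm,9am,11am,1pm) (2pm,9am,3pm,11am,8am,12pm,1pm) (2pm,9am,3pm,12pm,8am,11am,1pm) (3pm,8am,2pm,11am,9am,12pm,1pm) (3pm,8am,2pm,12pm,9am,11am,1pm) (3pm,9am,2pm,11am,8am,12pm,1pm) (3pm,9am,2pm,12pm,8am,11am,1pm) — 14.
Demo=11am: (12pm,8am,3pm,9am,10am,1pm,2pm) (12pm,8am,3pm,10am,9am,1pm,2pm) (12pm,9am,3pm,8am,10am,1pm,2pm) (12pm,9am,3pm,10am,8am,1pm,2pm) (12pm,10am,3pm,8am,9am,1pm,2pm) (12pm,10am,3pm,9am,8am,1pm,2pm) (1pm,8am,3pm,9am,10am,12pm,2pm) (1pm,8am,3pm,10am,9am,12pm,2pm) (1pm,9am,3pm,8am,10am,12pm,2pm) (1pm,9am,3pm,10am,8am,12pm,2pm) (1pm,10am,3pm,8am,9am,12pm,2pm) (1pm,10am,3pm,9am,8am,12pm,2pm) (2pm,8am,3pm,9am,10am,12pm,1pm) (2pm,8am,3pm,10am,9am,12pm,1pm) (2pm,9am,3pm,8am,10am,12pm,1pm) (2pm,9am,3pm,10am,8am,12pm,1pm) (2pm,10am,3pm,8am,9am,12pm,1pm) (2pm,10am,3pm,9am,8am,12pm,1pm) (3pm,8am,2pm,9am,10am,12pm,1pm) (3pm,8am,2pm,10am,9am,12pm,1pm) (3pm,9am,2pm,8am,10am,12pm,1pm) (3pm,9am,2pm,10am,8am,12pm,1pm) (3pm,10am,2pm,8am,9am,12pm,1pm) (3pm,10am,2pm,9am,8am,12pm,1pm) — 24.
Demo=12pm: (10am,8am,3pm,9am,11am,1pm,2pm) (10am,9am,3pm,8am,11am,1pm,2pm) (11am,8am,3pm,9am,10am,1pm,2pm) (11am,8am,3pm,10am,9am,1pm,2pm) (11am,9am,3pm,8am,10am,1pm,2pm) (11am,9am,3pm,10am,8am,1pm,2pm) (11am,10am,3pm,8am,9am,1pm,2pm) (11am,10am,3pm,9am,8am,1pm,2pm) — 8.
Summing: 14 + 24 + 8 = 46.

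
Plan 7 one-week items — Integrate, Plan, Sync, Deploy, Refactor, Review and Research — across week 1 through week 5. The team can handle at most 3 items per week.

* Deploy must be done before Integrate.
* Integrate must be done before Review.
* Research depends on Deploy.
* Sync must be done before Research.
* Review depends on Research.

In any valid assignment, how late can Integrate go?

week 4

Precedence pushes Integrate to at least week 2; downstream work caps Integrate at week 4.
Integrate at week 4 is achievable: Integrate=week 4; Deploy=week 1; Review=week 5; Refactor=week 2; Plan=week 1; Research=week 2; Sync=week 1.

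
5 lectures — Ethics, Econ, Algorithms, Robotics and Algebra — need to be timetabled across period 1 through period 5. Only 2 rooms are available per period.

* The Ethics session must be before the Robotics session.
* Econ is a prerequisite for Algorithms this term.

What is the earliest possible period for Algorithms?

period 2

Precedence pushes Algorithms to at least period 2.
Algorithms at period 2 is achievable: Ethics in period 1; Robotics in period 2; Econ in period 1; Algorithms in period 2; Algebra in period 3.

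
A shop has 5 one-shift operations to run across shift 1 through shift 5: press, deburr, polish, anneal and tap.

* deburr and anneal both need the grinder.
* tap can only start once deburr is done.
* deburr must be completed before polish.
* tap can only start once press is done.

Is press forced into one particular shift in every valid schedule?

No

press can be shift 1 (e.g. deburr in shift 1; press in shift 1; anneal in shift 2; tap in shift 2; polish in shift 2) or shift 2 (e.g. anneal -> shift 2, press -> shift 2, tap -> shift 3, deburr -> shift 1, polish -> shift 2).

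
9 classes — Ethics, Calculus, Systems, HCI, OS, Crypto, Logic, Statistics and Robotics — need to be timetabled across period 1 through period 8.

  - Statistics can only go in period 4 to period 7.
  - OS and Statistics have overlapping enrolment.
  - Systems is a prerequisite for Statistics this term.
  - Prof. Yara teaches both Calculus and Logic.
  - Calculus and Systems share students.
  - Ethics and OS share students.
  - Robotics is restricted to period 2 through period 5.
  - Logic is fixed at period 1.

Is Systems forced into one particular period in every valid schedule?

No

Systems can be period 1 (e.g. Systems=period 1; Robotics=period 2; Statistics=period 4; OS=period 2; Ethics=period 1; Crypto=period 1; Logic=period 1; HCI=period 1; Calculus=period 2) or period 2 (e.g. OS in period 2, Systems in period 2, Crypto in period 1, HCI in period 1, Calculus in period 3, Robotics in period 2, Statistics in period 4, Ethics in period 1, Logic in period 1).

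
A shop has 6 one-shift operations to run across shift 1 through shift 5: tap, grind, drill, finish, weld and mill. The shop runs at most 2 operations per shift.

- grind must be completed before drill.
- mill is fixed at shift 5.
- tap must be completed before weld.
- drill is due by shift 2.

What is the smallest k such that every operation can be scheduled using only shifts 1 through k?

5 shifts

The precedence chain requires at least 2 distinct shifts.
With at most 2 per shift and 6 operations, at least 3 shifts are needed.
mill can't be placed before shift 5, so the schedule must run through at least shift 5.
5 works (last occupied shift: shift 5): for example weld=shift 2, mill=shift 5, grind=shift 1, drill=shift 2, finish=shift 3, tap=shift 1.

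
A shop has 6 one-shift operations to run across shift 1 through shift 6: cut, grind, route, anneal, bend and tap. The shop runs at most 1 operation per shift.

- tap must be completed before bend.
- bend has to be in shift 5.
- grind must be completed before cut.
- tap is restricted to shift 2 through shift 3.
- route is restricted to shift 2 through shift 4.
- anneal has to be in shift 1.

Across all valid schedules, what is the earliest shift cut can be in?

Precedence pushes cut to at least shift 2.
cut at shift 6 is achievable: bend in shift 5; route in shift 3; anneal in shift 1; cut in shift 6; tap in shift 2; grind in shift 4.
Nothing earlier works — the capacity limit rule out every shift before shift 6.

shift 6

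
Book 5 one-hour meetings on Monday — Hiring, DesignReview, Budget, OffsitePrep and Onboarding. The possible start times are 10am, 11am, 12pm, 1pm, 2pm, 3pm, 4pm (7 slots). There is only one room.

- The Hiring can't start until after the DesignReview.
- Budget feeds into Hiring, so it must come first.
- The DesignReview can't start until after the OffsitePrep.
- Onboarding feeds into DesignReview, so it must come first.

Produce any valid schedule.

Budget -> 1pm; DesignReview -> 12pm; Hiring -> 2pm; OffsitePrep -> 10am; Onboarding -> 11am

Checking: OffsitePrep(10am) before DesignReview(12pm); DesignReview(12pm) before Hiring(2pm); Budget(1pm) before Hiring(2pm); Onboarding(11am) before DesignReview(12pm); max 1 per slot (cap 1).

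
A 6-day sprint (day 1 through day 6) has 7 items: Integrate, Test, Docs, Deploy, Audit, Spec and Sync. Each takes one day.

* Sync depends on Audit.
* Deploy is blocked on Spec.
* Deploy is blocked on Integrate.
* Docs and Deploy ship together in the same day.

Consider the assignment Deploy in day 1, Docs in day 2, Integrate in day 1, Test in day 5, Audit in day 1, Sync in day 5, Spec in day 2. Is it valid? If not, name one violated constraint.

No — it violates: Deploy is blocked on Spec

Docs and Deploy ship together in the same day — violated.
Deploy is blocked on Integrate — violated.
Sync depends on Audit — holds.
Deploy is blocked on Spec — violated.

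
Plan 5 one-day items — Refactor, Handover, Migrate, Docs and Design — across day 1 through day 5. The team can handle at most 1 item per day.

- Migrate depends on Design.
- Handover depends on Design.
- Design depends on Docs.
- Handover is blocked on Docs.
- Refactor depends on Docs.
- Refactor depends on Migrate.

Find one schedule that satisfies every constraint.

Design in day 2; Migrate in day 3; Handover in day 5; Refactor in day 4; Docs in day 1

Checking: Docs(day 1) before Handover(day 5); Docs(day 1) before Refactor(day 4); Design(day 2) before Migrate(day 3); Migrate(day 3) before Refactor(day 4); Design(day 2) before Handover(day 5); Docs(day 1) before Design(day 2); max 1 per day (cap 1).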